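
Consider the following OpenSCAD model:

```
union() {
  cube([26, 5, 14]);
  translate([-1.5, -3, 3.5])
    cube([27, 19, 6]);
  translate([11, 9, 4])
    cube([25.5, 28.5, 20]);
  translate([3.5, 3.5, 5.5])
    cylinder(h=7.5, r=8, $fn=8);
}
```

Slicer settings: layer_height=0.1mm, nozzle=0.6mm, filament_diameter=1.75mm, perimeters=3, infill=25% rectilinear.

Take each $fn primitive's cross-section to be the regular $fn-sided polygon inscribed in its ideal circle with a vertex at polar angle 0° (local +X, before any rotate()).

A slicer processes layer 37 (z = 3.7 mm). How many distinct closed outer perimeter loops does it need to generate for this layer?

At z = 3.7 mm: the 26×5 cube contributes its full rectangle; the 27×19 cube at (-1.5, -3) contributes its full rectangle; the cube at (11, 9) is absent (z outside [4, 24]); the cylinder at (3.5, 3.5) does not reach this height (z outside [5.5, 13]); Taking the union: the regions partially overlap (shared area 127.50 mm²), so overlapping operands fuse into one piece — 1 connected region. The result has 1 disconnected region.

1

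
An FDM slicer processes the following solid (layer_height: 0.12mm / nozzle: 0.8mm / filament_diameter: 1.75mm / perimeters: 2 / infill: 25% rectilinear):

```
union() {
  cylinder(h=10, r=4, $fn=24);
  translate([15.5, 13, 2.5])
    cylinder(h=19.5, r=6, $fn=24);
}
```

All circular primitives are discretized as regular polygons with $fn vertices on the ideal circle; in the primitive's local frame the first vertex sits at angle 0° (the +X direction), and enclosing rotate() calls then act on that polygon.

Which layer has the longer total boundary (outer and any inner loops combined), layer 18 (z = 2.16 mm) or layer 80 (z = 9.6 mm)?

layer 80 (z = 9.6 mm)

Layer 18 (z = 2.16): the r=4 cylinder contributes a regular 24-gon of circumradius 4 (perimeter = 2·24·4.000·sin(180°/24) = 25.06 mm); the cylinder at (15.5, 13) is not intersected at this z (z outside [2.5, 22]); Merging all regions: only the r=4 cylinder is present, so the union is just that shape — boundary = 25.06 mm. So its perimeter = 25.06 mm. Layer 80 (z = 9.6): the cylinder: section is a regular 24-gon, circumradius r=4 (perimeter = 2·24·4.000·sin(180°/24) = 25.06 mm); the r=6 cylinder at (15.5, 13) gives a regular 24-gon of circumradius 6 (constant along its height) (perimeter = 2·24·6.000·sin(180°/24) = 37.59 mm); Taking the union: the 2 present regions are separate (no shared area or edge), so areas and boundary lengths simply add and each stays a separate island — boundary = 62.65 mm. So its perimeter = 62.65 mm. Layer 80 is larger (62.65 vs 25.06 mm).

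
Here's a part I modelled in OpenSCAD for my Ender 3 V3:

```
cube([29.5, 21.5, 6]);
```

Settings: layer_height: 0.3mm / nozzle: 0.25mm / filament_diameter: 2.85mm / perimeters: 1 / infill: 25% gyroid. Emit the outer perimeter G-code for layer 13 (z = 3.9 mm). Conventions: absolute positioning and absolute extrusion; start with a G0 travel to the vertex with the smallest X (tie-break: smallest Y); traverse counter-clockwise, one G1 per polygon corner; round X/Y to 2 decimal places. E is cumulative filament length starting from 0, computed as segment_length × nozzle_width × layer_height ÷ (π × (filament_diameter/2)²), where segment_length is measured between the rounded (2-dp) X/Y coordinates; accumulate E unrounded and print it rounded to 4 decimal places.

G0 X0.00 Y0.00 Z3.90
G1 X29.50 Y0.00 E0.3468
G1 X29.50 Y21.50 E0.5996
G1 X0.00 Y21.50 E0.9464
G1 X0.00 Y0.00 E1.1992

At z = 3.9 mm: the cube is present — its section is the full 29.5×21.5 rectangle. The outline is a single polygon with 4 vertices. Extrusion per mm of travel: 0.25 × 0.3 / (π × 1.425²) = 0.011757. Accumulating E over each segment gives final E = 1.1992.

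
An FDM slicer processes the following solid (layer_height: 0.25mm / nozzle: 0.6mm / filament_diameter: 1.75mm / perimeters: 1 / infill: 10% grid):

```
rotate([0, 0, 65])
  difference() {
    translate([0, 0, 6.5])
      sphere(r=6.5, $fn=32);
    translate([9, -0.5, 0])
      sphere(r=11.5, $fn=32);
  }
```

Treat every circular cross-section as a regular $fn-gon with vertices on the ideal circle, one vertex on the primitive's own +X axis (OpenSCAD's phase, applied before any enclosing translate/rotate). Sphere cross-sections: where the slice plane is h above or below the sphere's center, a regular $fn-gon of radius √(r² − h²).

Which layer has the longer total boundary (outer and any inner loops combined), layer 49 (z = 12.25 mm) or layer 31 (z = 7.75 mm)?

Layer 49 (z = 12.25): the sphere: section is a regular 32-gon, circumradius = √(r²−h²) = √(6.5²−5.75²) = 3.031 (perimeter = 2·32·3.031·sin(180°/32) = 19.01 mm); the sphere at (9, -0.5) does not reach this height (|z−center|=12.250 > r=11.5); Taking the first minus the rest: none of the subtracted shapes is present at this height, so the r=6.5 sphere is unchanged — boundary = 19.01 mm; (whole slice rotated 65° about Z — lengths, areas and connectivity unchanged). So its perimeter = 19.01 mm. Layer 31 (z = 7.75): the r=6.5 sphere slices to a regular 32-gon of circumradius 6.379 (√(r²−h²) with h=1.25 from center) (perimeter = 2·32·6.379·sin(180°/32) = 40.01 mm); the sphere at (9, -0.5): section is a regular 32-gon, circumradius = √(r²−h²) = √(11.5²−7.75²) = 8.496 (perimeter = 2·32·8.496·sin(180°/32) = 53.30 mm); After the difference (first − rest): starting from the r=6.5 sphere, the r=11.5 sphere at (9, -0.5) partially overlaps it — only the 46.91 mm² overlap (of its 225.33 mm²) is removed, clipping the outline — boundary = 38.34 mm; (rotated 65° about Z; rotation is an isometry so areas/perimeters/island counts are preserved). So its perimeter = 38.34 mm. Layer 31 is larger (38.34 vs 19.01 mm).

layer 31 (z = 7.75 mm)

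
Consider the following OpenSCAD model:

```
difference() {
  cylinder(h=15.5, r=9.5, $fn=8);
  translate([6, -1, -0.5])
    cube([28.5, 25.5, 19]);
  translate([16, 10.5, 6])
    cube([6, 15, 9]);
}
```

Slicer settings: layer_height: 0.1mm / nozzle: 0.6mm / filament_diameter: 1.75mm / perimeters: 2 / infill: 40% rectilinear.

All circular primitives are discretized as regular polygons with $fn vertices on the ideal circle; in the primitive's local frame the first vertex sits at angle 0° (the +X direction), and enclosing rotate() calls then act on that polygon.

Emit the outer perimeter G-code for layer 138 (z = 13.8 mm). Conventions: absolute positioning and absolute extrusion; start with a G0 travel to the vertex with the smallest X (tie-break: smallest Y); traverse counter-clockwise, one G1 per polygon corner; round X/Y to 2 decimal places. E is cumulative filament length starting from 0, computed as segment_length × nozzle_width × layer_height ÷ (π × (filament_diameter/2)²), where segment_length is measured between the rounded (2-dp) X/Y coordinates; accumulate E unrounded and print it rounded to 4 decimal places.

At z = 13.8 mm: the r=9.5 cylinder gives a regular 8-gon of circumradius 9.5 (constant along its height); the 28.5×25.5 cube at (6, -1) contributes its full rectangle; the cube at (16, 10.5) (footprint 6×15) is included at this height; After the difference (first − rest): starting from the r=9.5 cylinder, the 28.5×25.5 cube at (6, -1) partially overlaps it — only the 17.57 mm² overlap (of its 726.75 mm²) is removed, clipping the outline; the 6×15 cube at (16, 10.5) misses the remaining region (no effect) — 1 connected region. The outline is a single polygon with 9 vertices. Extrusion per mm of travel: 0.6 × 0.1 / (π × 0.875²) = 0.024945. Accumulating E over each segment gives final E = 1.5004.

G0 X-9.50 Y0.00 Z13.80
G1 X-6.72 Y-6.72 E0.1814
G1 X0.00 Y-9.50 E0.3628
G1 X6.72 Y-6.72 E0.5442
G1 X9.09 Y-1.00 E0.6987
G1 X6.00 Y-1.00 E0.7758
G1 X6.00 Y7.01 E0.9756
G1 X0.00 Y9.50 E1.1376
G1 X-6.72 Y6.72 E1.3190
G1 X-9.50 Y0.00 E1.5004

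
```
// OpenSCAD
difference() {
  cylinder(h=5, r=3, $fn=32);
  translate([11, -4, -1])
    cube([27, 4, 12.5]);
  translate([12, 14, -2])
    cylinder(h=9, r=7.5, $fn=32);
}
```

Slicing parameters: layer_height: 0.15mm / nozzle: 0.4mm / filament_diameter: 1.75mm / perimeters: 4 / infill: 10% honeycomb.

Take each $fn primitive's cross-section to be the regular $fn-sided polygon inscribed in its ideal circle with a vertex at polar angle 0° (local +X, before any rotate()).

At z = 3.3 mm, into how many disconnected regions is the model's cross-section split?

1

At z = 3.3 mm: the r=3 cylinder contributes a regular 32-gon of circumradius 3; the 27×4 cube at (11, -4) contributes its full rectangle; the cylinder at (12, 14): section is a regular 32-gon, circumradius r=7.5; Taking the first minus the rest: starting from the r=3 cylinder, the 27×4 cube at (11, -4) misses the remaining region (no effect); the r=7.5 cylinder at (12, 14) misses the remaining region (no effect) — 1 connected region. The result has 1 disconnected region.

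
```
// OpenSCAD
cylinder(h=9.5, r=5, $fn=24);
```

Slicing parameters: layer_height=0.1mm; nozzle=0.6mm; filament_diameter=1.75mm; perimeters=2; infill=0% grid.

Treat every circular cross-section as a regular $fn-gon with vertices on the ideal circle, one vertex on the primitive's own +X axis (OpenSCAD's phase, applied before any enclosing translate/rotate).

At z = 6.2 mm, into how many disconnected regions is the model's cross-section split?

1

At z = 6.2 mm: the cylinder: section is a regular 24-gon, circumradius r=5. The result has 1 disconnected region.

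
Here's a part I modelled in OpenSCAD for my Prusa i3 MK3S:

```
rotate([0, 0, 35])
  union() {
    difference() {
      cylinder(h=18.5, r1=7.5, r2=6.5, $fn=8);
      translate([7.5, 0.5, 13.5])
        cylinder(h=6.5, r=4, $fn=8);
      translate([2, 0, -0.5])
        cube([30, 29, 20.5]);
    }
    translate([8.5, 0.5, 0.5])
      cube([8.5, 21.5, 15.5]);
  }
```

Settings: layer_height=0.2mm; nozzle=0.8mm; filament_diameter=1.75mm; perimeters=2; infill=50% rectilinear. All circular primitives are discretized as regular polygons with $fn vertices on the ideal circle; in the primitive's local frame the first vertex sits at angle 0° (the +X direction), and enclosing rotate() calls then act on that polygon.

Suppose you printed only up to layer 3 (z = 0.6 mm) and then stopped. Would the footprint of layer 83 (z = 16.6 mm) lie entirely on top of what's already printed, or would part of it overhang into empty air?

entirely on top

Compare the two slices. At z = 0.6: the cone contributes a regular 8-gon of circumradius 7.468 (interpolated between r1=7.5 and r2=6.5 at t=0.032) (area = (8/2)·7.468²·sin(360°/8) = 157.73 mm²); the cylinder at (7.5, 0.5) is not intersected at this z (z outside [13.5, 20]); the 30×29 cube at (2, 0) contributes its full rectangle (area 870.00 mm²); Taking the first minus the rest: starting from the cone (157.73 mm²), the 30×29 cube at (2, 0) partially overlaps it — only the 25.32 mm² overlap (of its 870.00 mm²) is removed, clipping the outline — area = 132.40 mm²; the cube at (8.5, 0.5) is present — its section is the full 8.5×21.5 rectangle (area 182.75 mm²); Merging all regions: the 2 present regions are separate (no shared area or edge), so areas and boundary lengths simply add and each stays a separate island — area = 315.15 mm²; (rotated 35° about Z; rotation is an isometry so areas/perimeters/island counts are preserved). At z = 16.6: the cone contributes a regular 8-gon of circumradius 6.603 (interpolated between r1=7.5 and r2=6.5 at t=0.897) (area = (8/2)·6.603²·sin(360°/8) = 123.31 mm²); the r=4 cylinder at (7.5, 0.5) contributes a regular 8-gon of circumradius 4 (area = (8/2)·4.000²·sin(360°/8) = 45.25 mm²); the cube at (2, 0) is present — its section is the full 30×29 rectangle (area 870.00 mm²); After the difference (first − rest): starting from the cone (123.31 mm²), the r=4 cylinder at (7.5, 0.5) partially overlaps it — only the 11.04 mm² overlap (of its 45.25 mm²) is removed, clipping the outline; the 30×29 cube at (2, 0) partially overlaps it — only the 12.07 mm² overlap (of its 870.00 mm²) is removed, clipping the outline — area = 100.20 mm²; the cube at (8.5, 0.5) is absent (z outside [0.5, 16]); Taking the union: only the result so far is present, so the union is just that shape — area = 100.20 mm²; (whole slice rotated 35° about Z — lengths, areas and connectivity unchanged). Checking containment: the cross-section at z = 16.6 is a subset of the cross-section at z = 0.6.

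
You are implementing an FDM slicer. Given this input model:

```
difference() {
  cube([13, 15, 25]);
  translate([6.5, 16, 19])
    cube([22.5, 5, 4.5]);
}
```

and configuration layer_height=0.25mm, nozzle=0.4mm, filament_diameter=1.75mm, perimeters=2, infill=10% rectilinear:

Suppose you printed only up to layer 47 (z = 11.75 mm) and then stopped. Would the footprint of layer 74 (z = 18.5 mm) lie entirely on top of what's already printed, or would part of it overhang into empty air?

Compare the two slices. At z = 11.75: the cube (footprint 13×15) is included at this height (area 195.00 mm²); the cube at (6.5, 16) is not intersected at this z (z outside [19, 23.5]); Taking the first minus the rest: none of the subtracted shapes is present at this height, so the 13×15 cube is unchanged — area = 195.00 mm². At z = 18.5: the cube (footprint 13×15) is included at this height (area 195.00 mm²); the cube at (6.5, 16) is not intersected at this z (z outside [19, 23.5]); After the difference (first − rest): none of the subtracted shapes is present at this height, so the 13×15 cube is unchanged — area = 195.00 mm². Checking containment: the cross-section at z = 18.5 is a subset of the cross-section at z = 11.75.

entirely on top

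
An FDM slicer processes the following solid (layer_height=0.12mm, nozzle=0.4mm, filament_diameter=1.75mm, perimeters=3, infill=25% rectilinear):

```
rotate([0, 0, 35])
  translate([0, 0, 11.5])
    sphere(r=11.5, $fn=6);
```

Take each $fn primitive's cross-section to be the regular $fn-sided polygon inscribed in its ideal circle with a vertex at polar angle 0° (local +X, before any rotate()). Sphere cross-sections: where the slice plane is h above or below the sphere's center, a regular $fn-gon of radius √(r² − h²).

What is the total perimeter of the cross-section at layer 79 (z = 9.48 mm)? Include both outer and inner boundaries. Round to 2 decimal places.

At z = 9.48 mm: the r=11.5 sphere contributes a regular 6-gon of circumradius √(11.5²−2.02²) = 11.321 (perimeter = 2·6·11.321·sin(180°/6) = 67.93 mm); (rotated 35° about Z; rotation is an isometry so areas/perimeters/island counts are preserved). Overall, the cross-section is a single solid region. Total boundary length (outer) = 67.93 mm.

67.93 mm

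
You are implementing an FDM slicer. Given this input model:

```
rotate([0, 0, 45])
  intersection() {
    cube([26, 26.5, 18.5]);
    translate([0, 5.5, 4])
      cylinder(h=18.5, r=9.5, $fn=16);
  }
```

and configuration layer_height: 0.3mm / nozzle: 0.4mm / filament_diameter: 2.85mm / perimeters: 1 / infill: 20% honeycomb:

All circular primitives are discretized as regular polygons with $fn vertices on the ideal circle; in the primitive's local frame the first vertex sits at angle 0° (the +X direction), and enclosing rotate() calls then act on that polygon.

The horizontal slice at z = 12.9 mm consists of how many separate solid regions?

1

At z = 12.9 mm: the cube (footprint 26×26.5) is included at this height; the cylinder at (0, 5.5): section is a regular 16-gon, circumradius r=9.5; Taking the intersection: the r=9.5 cylinder at (0, 5.5) partially overlaps the 26×26.5 cube; clipping to the common part keeps 117.50 mm² — 1 connected region; (rotated 45° about Z; rotation is an isometry so areas/perimeters/island counts are preserved). The result has 1 disconnected region.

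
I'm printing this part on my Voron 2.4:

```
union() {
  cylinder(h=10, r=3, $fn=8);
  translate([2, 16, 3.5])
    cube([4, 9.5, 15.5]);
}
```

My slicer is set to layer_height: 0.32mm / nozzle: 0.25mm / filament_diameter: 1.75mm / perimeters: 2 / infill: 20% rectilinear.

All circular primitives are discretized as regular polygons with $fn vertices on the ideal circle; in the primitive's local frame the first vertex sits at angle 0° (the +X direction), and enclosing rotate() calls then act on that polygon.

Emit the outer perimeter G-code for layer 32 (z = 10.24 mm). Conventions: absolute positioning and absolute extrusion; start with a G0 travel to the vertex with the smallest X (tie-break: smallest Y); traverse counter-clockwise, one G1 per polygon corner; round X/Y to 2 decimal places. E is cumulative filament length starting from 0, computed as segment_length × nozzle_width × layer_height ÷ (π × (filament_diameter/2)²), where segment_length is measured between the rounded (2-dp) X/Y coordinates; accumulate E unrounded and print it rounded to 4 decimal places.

G0 X2.00 Y16.00 Z10.24
G1 X6.00 Y16.00 E0.1330
G1 X6.00 Y25.50 E0.4490
G1 X2.00 Y25.50 E0.5821
G1 X2.00 Y16.00 E0.8980

At z = 10.24 mm: the cylinder is not intersected at this z (z outside [0, 10]); the cube at (2, 16) (footprint 4×9.5) is included at this height; Taking the union: only the 4×9.5 cube at (2, 16) is present, so the union is just that shape — 1 connected region. The outline is a single polygon with 4 vertices. Extrusion per mm of travel: 0.25 × 0.32 / (π × 0.875²) = 0.033260. Accumulating E over each segment gives final E = 0.8980.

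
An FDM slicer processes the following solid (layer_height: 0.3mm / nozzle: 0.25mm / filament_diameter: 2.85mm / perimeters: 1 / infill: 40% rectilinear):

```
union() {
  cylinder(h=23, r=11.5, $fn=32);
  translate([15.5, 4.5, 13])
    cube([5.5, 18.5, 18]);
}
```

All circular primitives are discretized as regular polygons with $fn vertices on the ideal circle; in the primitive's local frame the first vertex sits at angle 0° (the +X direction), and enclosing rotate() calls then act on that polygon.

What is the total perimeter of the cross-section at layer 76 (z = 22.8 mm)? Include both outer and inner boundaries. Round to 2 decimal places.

At z = 22.8 mm: the r=11.5 cylinder gives a regular 32-gon of circumradius 11.5 (constant along its height) (perimeter = 2·32·11.500·sin(180°/32) = 72.14 mm); the cube at (15.5, 4.5) (footprint 5.5×18.5) is included at this height (perimeter 48.00 mm); Taking the union: the 2 present regions are separate (no shared area or edge), so areas and boundary lengths simply add and each stays a separate island — boundary = 120.14 mm. Overall, the cross-section has 2 separate islands. Total boundary length (outer) = 120.14 mm.

120.14 mm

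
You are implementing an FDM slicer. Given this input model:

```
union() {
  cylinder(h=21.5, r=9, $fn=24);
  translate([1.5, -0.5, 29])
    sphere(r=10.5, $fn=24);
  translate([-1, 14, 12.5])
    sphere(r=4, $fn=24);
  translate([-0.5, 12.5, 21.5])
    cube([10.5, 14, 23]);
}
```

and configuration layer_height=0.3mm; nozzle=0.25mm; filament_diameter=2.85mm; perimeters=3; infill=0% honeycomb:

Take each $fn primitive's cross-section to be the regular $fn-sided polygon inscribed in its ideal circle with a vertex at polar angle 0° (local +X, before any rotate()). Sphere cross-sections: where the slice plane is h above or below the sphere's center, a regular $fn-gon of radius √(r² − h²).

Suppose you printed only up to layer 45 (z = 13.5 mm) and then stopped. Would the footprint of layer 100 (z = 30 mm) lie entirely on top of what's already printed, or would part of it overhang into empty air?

part overhangs

Compare the two slices. At z = 13.5: the r=9 cylinder gives a regular 24-gon of circumradius 9 (constant along its height) (area = (24/2)·9.000²·sin(360°/24) = 251.57 mm²); the sphere at (1.5, -0.5) does not reach this height (|z−center|=15.500 > r=10.5); the sphere at (-1, 14): section is a regular 24-gon, circumradius = √(r²−h²) = √(4²−1²) = 3.873 (area = (24/2)·3.873²·sin(360°/24) = 46.59 mm²); the cube at (-0.5, 12.5) is not intersected at this z (z outside [21.5, 44.5]); Taking the union: the 2 present regions are separate (no shared area or edge), so areas and boundary lengths simply add and each stays a separate island — area = 298.16 mm². At z = 30: the cylinder is absent (z outside [0, 21.5]); the sphere at (1.5, -0.5): section is a regular 24-gon, circumradius = √(r²−h²) = √(10.5²−1²) = 10.452 (area = (24/2)·10.452²·sin(360°/24) = 339.31 mm²); the sphere at (-1, 14) is not intersected at this z (|z−center|=17.500 > r=4); the cube at (-0.5, 12.5) (footprint 10.5×14) is included at this height (area 147.00 mm²); Taking the union: the 2 present regions are separate (no shared area or edge), so areas and boundary lengths simply add and each stays a separate island — area = 486.31 mm². Checking containment: at z = 30 the cross-section extends beyond the z = 13.5 cross-section by about 220.89 mm².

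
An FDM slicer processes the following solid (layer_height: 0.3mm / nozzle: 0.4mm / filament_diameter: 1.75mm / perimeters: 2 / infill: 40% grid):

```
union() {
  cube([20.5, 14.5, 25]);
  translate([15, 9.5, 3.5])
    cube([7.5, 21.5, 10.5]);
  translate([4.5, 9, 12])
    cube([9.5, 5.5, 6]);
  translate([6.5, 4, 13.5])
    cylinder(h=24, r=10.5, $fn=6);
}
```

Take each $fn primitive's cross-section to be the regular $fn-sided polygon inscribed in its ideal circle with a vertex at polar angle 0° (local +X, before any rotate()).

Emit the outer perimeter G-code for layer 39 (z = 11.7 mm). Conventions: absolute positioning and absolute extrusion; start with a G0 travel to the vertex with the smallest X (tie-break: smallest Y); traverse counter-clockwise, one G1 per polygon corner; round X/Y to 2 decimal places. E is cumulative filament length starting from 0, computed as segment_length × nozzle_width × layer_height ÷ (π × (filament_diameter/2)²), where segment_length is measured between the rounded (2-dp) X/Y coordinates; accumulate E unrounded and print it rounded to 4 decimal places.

G0 X0.00 Y0.00 Z11.70
G1 X20.50 Y0.00 E1.0227
G1 X20.50 Y9.50 E1.4967
G1 X22.50 Y9.50 E1.5965
G1 X22.50 Y31.00 E2.6691
G1 X15.00 Y31.00 E3.0433
G1 X15.00 Y14.50 E3.8665
G1 X0.00 Y14.50 E4.6148
G1 X0.00 Y0.00 E5.3383

At z = 11.7 mm: the cube (footprint 20.5×14.5) is included at this height; the 7.5×21.5 cube at (15, 9.5) contributes its full rectangle; the cube at (4.5, 9) is not intersected at this z (z outside [12, 18]); the cylinder at (6.5, 4) is absent (z outside [13.5, 37.5]); Merging all regions: the regions partially overlap (shared area 27.50 mm²), so overlapping operands fuse into one piece — 1 connected region. The outline is a single polygon with 8 vertices. Extrusion per mm of travel: 0.4 × 0.3 / (π × 0.875²) = 0.049890. Accumulating E over each segment gives final E = 5.3383.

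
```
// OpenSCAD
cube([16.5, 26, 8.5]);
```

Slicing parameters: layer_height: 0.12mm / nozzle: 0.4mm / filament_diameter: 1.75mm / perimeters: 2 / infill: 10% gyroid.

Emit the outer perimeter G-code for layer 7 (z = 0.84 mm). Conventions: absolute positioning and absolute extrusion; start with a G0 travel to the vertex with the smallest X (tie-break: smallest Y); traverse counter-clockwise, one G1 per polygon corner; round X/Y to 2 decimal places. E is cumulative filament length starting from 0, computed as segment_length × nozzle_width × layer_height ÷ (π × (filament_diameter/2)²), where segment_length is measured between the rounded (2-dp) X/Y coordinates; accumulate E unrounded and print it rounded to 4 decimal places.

At z = 0.84 mm: the cube (footprint 16.5×26) is included at this height. The outline is a single polygon with 4 vertices. Extrusion per mm of travel: 0.4 × 0.12 / (π × 0.875²) = 0.019956. Accumulating E over each segment gives final E = 1.6963.

G0 X0.00 Y0.00 Z0.84
G1 X16.50 Y0.00 E0.3293
G1 X16.50 Y26.00 E0.8481
G1 X0.00 Y26.00 E1.1774
G1 X0.00 Y0.00 E1.6963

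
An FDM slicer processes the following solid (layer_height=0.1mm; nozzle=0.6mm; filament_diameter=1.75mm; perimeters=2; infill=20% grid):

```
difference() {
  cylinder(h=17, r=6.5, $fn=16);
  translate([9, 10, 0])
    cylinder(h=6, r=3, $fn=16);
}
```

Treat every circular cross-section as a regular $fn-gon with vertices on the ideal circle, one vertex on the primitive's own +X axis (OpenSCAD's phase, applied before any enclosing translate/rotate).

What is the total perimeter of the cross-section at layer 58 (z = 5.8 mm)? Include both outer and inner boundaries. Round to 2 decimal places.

40.58 mm

At z = 5.8 mm: the r=6.5 cylinder contributes a regular 16-gon of circumradius 6.5 (perimeter = 2·16·6.500·sin(180°/16) = 40.58 mm); the cylinder at (9, 10): section is a regular 16-gon, circumradius r=3 (perimeter = 2·16·3.000·sin(180°/16) = 18.73 mm); After the difference (first − rest): starting from the r=6.5 cylinder, the r=3 cylinder at (9, 10) misses the remaining region (no effect) — boundary = 40.58 mm. Overall, the cross-section is a single solid region. Total boundary length (outer) = 40.58 mm.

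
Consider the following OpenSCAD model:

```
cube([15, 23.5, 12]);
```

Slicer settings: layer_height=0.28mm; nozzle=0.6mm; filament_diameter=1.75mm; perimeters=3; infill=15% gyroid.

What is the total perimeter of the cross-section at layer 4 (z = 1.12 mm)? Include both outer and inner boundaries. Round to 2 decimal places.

77.00 mm

At z = 1.12 mm: the cube (footprint 15×23.5) is included at this height (perimeter 77.00 mm). Overall, the cross-section is a single solid region. Total boundary length (outer) = 77.00 mm.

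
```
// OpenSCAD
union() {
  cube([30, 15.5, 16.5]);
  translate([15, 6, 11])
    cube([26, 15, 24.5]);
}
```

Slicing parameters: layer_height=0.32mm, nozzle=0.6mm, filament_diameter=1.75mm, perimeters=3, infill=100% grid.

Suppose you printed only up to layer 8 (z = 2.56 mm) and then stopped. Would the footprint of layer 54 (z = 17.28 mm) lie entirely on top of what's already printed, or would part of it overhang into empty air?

Compare the two slices. At z = 2.56: the cube (footprint 30×15.5) is included at this height (area 465.00 mm²); the cube at (15, 6) is absent (z outside [11, 35.5]); Merging all regions: only the 30×15.5 cube is present, so the union is just that shape — area = 465.00 mm². At z = 17.28: the cube is absent (z outside [0, 16.5]); the cube at (15, 6) (footprint 26×15) is included at this height (area 390.00 mm²); Taking the union: only the 26×15 cube at (15, 6) is present, so the union is just that shape — area = 390.00 mm². Checking containment: at z = 17.28 the cross-section extends beyond the z = 2.56 cross-section by about 247.50 mm².

part overhangs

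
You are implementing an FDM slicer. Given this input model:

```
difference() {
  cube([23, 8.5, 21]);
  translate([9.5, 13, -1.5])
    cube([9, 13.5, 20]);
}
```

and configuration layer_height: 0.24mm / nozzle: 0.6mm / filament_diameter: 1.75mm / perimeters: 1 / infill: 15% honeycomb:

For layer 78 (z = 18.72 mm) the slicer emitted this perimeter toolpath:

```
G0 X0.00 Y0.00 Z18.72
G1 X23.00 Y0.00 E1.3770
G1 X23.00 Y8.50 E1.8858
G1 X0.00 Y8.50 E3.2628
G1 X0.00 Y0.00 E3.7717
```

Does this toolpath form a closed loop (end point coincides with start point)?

yes

Start point (G0): (0.00, 0.00). End point (last G1): the path returns to the start — closed.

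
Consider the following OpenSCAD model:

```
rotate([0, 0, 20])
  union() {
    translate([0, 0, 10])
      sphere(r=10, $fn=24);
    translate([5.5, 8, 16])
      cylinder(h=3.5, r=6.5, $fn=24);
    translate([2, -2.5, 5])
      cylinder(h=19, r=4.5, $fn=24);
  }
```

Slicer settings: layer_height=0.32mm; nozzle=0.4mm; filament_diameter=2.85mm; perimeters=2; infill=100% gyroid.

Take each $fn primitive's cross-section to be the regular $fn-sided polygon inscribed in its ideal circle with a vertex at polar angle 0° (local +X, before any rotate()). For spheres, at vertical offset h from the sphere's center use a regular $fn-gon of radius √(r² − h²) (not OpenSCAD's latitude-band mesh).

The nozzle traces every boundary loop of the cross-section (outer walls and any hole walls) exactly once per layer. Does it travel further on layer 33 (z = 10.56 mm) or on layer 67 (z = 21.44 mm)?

layer 33 (z = 10.56 mm)

Layer 33 (z = 10.56): the sphere: section is a regular 24-gon, circumradius = √(r²−h²) = √(10²−0.56²) = 9.984 (perimeter = 2·24·9.984·sin(180°/24) = 62.55 mm); the cylinder at (5.5, 8) is not intersected at this z (z outside [16, 19.5]); the cylinder at (2, -2.5): section is a regular 24-gon, circumradius r=4.5 (perimeter = 2·24·4.500·sin(180°/24) = 28.19 mm); Taking the union: the r=4.5 cylinder at (2, -2.5) lies entirely inside the r=10 sphere, so the union is just the r=10 sphere — boundary = 62.55 mm; (rotated 20° about Z; rotation is an isometry so areas/perimeters/island counts are preserved). So its perimeter = 62.55 mm. Layer 67 (z = 21.44): the sphere is not intersected at this z (|z−center|=11.440 > r=10); the cylinder at (5.5, 8) does not reach this height (z outside [16, 19.5]); the cylinder at (2, -2.5): section is a regular 24-gon, circumradius r=4.5 (perimeter = 2·24·4.500·sin(180°/24) = 28.19 mm); Merging all regions: only the r=4.5 cylinder at (2, -2.5) is present, so the union is just that shape — boundary = 28.19 mm; (rotated 20° about Z; rotation is an isometry so areas/perimeters/island counts are preserved). So its perimeter = 28.19 mm. Layer 33 is larger (62.55 vs 28.19 mm).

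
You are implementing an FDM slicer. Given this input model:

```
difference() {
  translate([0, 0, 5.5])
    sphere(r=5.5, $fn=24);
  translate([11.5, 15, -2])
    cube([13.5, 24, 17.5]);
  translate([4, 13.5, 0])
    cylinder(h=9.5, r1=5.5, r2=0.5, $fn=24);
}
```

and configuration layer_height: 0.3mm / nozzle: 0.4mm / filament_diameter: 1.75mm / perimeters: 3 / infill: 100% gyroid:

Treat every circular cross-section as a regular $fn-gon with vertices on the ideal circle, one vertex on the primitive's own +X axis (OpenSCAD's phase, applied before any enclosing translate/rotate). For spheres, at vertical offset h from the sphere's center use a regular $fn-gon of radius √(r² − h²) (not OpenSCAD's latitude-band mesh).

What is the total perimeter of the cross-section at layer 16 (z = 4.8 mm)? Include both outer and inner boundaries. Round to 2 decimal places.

34.18 mm

At z = 4.8 mm: the sphere: section is a regular 24-gon, circumradius = √(r²−h²) = √(5.5²−0.7²) = 5.455 (perimeter = 2·24·5.455·sin(180°/24) = 34.18 mm); the 13.5×24 cube at (11.5, 15) contributes its full rectangle (perimeter 75.00 mm); the cone at (4, 13.5) contributes a regular 24-gon of circumradius 2.974 (interpolated between r1=5.5 and r2=0.5 at t=0.505) (perimeter = 2·24·2.974·sin(180°/24) = 18.63 mm); Taking the first minus the rest: starting from the r=5.5 sphere, the 13.5×24 cube at (11.5, 15) misses the remaining region (no effect); the cone at (4, 13.5) misses the remaining region (no effect) — boundary = 34.18 mm. Overall, the cross-section is a single solid region. Total boundary length (outer) = 34.18 mm.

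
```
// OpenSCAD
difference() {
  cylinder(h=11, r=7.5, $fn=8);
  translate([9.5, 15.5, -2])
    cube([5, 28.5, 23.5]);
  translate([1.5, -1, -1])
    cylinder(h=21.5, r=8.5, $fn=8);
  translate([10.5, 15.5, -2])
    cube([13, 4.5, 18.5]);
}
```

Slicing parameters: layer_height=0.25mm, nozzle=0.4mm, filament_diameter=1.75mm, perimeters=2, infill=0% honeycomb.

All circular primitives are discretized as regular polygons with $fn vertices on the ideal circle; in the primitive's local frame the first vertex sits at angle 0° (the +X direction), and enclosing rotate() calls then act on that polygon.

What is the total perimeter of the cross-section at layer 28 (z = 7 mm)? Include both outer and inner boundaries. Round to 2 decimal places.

At z = 7 mm: the r=7.5 cylinder gives a regular 8-gon of circumradius 7.5 (constant along its height) (perimeter = 2·8·7.500·sin(180°/8) = 45.92 mm); the cube at (9.5, 15.5) is present — its section is the full 5×28.5 rectangle (perimeter 67.00 mm); the cylinder at (1.5, -1): section is a regular 8-gon, circumradius r=8.5 (perimeter = 2·8·8.500·sin(180°/8) = 52.04 mm); the 13×4.5 cube at (10.5, 15.5) contributes its full rectangle (perimeter 35.00 mm); Subtracting the remaining from the first: starting from the r=7.5 cylinder, the 5×28.5 cube at (9.5, 15.5) misses the remaining region (no effect); the r=8.5 cylinder at (1.5, -1) partially overlaps it — only the 150.23 mm² overlap (of its 204.35 mm²) is removed, clipping the outline; the 13×4.5 cube at (10.5, 15.5) misses the remaining region (no effect) — boundary = 35.05 mm. Overall, the cross-section is a single solid region. Total boundary length (outer) = 35.05 mm.

35.05 mm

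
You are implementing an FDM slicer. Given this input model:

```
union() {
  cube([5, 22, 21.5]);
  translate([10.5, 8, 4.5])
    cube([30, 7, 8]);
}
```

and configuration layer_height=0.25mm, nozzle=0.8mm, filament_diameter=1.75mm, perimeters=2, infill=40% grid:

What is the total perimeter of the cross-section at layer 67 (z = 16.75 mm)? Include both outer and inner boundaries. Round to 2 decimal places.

54.00 mm

At z = 16.75 mm: the 5×22 cube contributes its full rectangle (perimeter 54.00 mm); the cube at (10.5, 8) is not intersected at this z (z outside [4.5, 12.5]); Combining (union): only the 5×22 cube is present, so the union is just that shape — boundary = 54.00 mm. Overall, the cross-section is a single solid region. Total boundary length (outer) = 54.00 mm.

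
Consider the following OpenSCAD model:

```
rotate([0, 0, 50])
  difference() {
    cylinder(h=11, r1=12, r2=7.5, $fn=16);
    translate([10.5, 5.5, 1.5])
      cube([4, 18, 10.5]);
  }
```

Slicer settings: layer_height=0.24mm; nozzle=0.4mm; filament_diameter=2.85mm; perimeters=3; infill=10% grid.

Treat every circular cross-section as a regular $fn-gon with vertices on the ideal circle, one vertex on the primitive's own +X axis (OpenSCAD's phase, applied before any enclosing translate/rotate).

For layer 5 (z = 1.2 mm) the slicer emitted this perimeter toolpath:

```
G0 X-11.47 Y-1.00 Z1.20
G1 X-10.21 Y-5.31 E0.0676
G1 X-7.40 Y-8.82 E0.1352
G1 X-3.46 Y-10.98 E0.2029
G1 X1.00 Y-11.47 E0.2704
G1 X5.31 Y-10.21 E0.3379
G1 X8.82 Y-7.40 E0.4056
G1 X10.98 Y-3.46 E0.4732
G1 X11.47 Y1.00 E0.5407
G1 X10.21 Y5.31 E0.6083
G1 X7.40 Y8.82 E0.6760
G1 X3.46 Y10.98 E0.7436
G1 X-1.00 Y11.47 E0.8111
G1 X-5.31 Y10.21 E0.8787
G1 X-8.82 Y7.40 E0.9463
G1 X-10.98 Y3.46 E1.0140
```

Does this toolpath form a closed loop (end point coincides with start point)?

no

Start point (G0): (-11.47, -1.00). End point (last G1): the path does not return to the start — open.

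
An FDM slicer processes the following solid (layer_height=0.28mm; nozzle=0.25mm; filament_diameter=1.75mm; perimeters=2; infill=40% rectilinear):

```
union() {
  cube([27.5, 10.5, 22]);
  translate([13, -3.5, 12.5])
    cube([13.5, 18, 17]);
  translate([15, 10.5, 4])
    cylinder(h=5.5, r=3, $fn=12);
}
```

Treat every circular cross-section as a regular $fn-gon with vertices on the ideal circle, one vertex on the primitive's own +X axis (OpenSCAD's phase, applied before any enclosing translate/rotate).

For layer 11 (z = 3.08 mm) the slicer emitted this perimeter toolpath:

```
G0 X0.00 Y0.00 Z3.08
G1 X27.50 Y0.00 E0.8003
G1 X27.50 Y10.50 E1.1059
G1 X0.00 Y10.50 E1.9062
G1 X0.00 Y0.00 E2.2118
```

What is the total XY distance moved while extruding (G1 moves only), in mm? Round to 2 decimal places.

76.00 mm

Sum the Euclidean lengths of each G1 segment: total = 76.00 mm.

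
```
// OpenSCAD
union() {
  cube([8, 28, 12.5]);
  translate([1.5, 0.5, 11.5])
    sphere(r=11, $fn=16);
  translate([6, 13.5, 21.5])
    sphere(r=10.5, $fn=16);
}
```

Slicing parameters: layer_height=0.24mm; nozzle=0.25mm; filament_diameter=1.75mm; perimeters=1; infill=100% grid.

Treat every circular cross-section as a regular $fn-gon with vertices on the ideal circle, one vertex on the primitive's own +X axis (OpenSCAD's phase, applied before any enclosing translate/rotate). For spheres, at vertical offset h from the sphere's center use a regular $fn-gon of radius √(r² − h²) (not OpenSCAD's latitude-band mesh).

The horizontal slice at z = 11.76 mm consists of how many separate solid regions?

At z = 11.76 mm: the cube (footprint 8×28) is included at this height; the sphere at (1.5, 0.5): section is a regular 16-gon, circumradius = √(r²−h²) = √(11²−0.26²) = 10.997; the r=10.5 sphere at (6, 13.5) contributes a regular 16-gon of circumradius √(10.5²−9.74²) = 3.922; Merging all regions: the regions partially overlap (shared area 124.64 mm²), so overlapping operands fuse into one piece — 1 connected region. The result has 1 disconnected region.

1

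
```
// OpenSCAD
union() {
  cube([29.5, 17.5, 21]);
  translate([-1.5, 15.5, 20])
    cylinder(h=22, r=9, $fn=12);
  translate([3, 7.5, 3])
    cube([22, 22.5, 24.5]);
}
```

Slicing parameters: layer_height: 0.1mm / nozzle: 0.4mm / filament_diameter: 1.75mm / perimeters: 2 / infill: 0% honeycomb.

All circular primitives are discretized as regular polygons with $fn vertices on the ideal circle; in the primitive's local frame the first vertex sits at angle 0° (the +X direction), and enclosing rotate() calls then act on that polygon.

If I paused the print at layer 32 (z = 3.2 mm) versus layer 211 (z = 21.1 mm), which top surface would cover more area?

Layer 32 (z = 3.2): the cube (footprint 29.5×17.5) is included at this height (area 516.25 mm²); the cylinder at (-1.5, 15.5) is absent (z outside [20, 42]); the 22×22.5 cube at (3, 7.5) contributes its full rectangle (area 495.00 mm²); Merging all regions: the regions partially overlap — summed areas 1011.25 mm² minus the doubly-counted overlap 220.00 mm² gives 791.25 mm² — area = 791.25 mm². So its area = 791.25 mm². Layer 211 (z = 21.1): the cube is not intersected at this z (z outside [0, 21]); the r=9 cylinder at (-1.5, 15.5) gives a regular 12-gon of circumradius 9 (constant along its height) (area = (12/2)·9.000²·sin(360°/12) = 243.00 mm²); the cube at (3, 7.5) (footprint 22×22.5) is included at this height (area 495.00 mm²); Taking the union: the regions partially overlap — summed areas 738.00 mm² minus the doubly-counted overlap 45.93 mm² gives 692.07 mm² — area = 692.07 mm². So its area = 692.07 mm². Layer 32 is larger (791.25 vs 692.07 mm²).

layer 32 (z = 3.2 mm)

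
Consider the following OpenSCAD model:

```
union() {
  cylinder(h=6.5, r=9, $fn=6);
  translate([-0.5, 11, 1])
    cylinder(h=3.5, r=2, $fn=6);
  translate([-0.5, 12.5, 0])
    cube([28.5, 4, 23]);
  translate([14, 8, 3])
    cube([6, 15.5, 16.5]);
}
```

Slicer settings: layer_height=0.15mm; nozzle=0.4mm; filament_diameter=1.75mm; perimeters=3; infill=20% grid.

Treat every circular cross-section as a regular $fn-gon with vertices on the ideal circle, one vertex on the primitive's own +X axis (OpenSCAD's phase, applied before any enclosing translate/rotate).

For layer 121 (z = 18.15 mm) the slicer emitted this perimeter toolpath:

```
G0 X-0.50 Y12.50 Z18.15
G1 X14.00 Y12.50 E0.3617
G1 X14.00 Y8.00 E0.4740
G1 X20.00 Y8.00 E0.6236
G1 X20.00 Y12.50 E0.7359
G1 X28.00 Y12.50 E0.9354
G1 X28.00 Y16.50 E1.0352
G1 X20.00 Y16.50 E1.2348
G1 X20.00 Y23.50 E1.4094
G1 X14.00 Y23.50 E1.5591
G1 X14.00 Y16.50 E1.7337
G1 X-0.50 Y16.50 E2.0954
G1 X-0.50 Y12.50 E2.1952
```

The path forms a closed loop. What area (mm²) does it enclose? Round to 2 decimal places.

183.00 mm²

Apply the shoelace formula to the sequence of (X, Y) vertices; enclosed area = 183.00 mm².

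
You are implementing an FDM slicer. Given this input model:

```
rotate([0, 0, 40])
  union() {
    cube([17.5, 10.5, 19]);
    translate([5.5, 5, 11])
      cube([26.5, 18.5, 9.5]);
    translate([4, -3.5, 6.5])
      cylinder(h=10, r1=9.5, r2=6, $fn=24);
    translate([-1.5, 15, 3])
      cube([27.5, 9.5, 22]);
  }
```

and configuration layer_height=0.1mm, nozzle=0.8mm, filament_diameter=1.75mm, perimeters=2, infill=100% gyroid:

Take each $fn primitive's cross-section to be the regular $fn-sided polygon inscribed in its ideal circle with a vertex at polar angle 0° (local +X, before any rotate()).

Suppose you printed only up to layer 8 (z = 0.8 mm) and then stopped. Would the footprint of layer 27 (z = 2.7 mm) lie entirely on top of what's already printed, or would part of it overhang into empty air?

Compare the two slices. At z = 0.8: the cube is present — its section is the full 17.5×10.5 rectangle (area 183.75 mm²); the cube at (5.5, 5) is not intersected at this z (z outside [11, 20.5]); the cone at (4, -3.5) is absent (z outside [6.5, 16.5]); the cube at (-1.5, 15) is not intersected at this z (z outside [3, 25]); Combining (union): only the 17.5×10.5 cube is present, so the union is just that shape — area = 183.75 mm²; (whole slice rotated 40° about Z — lengths, areas and connectivity unchanged). At z = 2.7: the 17.5×10.5 cube contributes its full rectangle (area 183.75 mm²); the cube at (5.5, 5) is not intersected at this z (z outside [11, 20.5]); the cone at (4, -3.5) does not reach this height (z outside [6.5, 16.5]); the cube at (-1.5, 15) is not intersected at this z (z outside [3, 25]); Merging all regions: only the 17.5×10.5 cube is present, so the union is just that shape — area = 183.75 mm²; (whole slice rotated 40° about Z — lengths, areas and connectivity unchanged). Checking containment: the cross-section at z = 2.7 is a subset of the cross-section at z = 0.8.

entirely on top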